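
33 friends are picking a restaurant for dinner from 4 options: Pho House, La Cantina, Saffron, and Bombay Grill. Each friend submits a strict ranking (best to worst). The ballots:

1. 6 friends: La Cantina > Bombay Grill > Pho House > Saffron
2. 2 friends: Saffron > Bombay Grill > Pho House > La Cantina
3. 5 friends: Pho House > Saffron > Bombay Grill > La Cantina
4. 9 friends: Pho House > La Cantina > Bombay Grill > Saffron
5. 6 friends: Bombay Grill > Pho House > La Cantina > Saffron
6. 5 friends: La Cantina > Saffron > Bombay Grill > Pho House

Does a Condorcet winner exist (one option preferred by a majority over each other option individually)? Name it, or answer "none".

none

Checking pairwise contests:
Bombay Grill beats Pho House 19–14.
Pho House beats La Cantina 22–11.
Pho House beats Saffron 26–7.
La Cantina beats Bombay Grill 20–13.
Every option loses at least one head-to-head, so there is no Condorcet winner.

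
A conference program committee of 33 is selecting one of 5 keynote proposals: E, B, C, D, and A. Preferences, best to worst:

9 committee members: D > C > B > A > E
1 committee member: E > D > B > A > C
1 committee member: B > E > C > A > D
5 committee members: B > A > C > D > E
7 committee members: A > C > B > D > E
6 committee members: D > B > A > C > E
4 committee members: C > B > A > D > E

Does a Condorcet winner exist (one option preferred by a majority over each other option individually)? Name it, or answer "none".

Checking pairwise contests:
B beats E 32–1.
C beats B 20–13.
A beats C 19–14.
B beats D 17–16.
B beats A 26–7.
Every option loses at least one head-to-head, so there is no Condorcet winner.

none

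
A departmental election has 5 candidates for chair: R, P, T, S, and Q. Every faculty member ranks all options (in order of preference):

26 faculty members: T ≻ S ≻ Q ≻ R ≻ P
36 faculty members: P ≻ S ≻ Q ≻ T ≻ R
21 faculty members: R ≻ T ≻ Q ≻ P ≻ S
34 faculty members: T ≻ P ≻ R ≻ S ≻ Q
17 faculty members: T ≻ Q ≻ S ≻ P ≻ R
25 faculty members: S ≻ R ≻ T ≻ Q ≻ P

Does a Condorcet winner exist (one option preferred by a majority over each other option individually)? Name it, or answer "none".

T

T vs R: 113–46 for T.
T vs P: 123–36 for T.
T vs S: 98–61 for T.
T vs Q: 123–36 for T.
T beats every other option head-to-head.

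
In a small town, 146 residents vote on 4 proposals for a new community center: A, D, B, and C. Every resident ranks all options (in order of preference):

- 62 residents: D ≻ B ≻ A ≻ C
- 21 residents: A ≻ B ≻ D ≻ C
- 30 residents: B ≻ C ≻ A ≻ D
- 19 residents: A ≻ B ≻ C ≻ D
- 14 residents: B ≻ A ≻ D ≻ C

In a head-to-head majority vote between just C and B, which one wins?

Voters preferring C to B: 0; preferring B to C: 146.
B wins the head-to-head.

B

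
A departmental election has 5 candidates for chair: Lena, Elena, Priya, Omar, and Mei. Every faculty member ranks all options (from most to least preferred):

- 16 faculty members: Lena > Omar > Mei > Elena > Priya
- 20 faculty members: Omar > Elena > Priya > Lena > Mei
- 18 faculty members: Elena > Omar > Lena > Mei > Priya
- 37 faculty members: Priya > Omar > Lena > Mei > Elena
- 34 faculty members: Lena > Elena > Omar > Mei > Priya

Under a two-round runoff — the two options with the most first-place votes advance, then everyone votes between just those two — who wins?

Lena

Round 1 first-place votes: Lena 50, Elena 18, Priya 37, Omar 20, Mei 0.
Lena and Priya advance.
Runoff: Lena is preferred to Priya by 68 voters; Priya by 57.
Lena wins the runoff.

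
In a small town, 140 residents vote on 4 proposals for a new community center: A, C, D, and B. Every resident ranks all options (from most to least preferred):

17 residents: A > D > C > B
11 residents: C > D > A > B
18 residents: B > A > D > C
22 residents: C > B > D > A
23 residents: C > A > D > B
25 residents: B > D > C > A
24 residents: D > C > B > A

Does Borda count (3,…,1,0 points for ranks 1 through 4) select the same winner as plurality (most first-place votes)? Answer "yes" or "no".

Borda — scores: A 144, C 258, D 241, B 197. Winner: C.
Plurality — first-place votes: A 17, C 56, D 24, B 43. Winner: C.
The two methods agree.

yes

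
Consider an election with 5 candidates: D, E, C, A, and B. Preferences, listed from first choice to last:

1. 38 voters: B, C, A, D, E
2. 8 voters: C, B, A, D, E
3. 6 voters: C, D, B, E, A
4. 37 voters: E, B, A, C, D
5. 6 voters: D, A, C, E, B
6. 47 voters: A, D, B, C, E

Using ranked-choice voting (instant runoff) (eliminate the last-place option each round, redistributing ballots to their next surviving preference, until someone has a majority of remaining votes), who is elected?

B

Round 1: D 6, E 37, C 14, A 47, B 38. Eliminate D.
Round 2: E 37, C 14, A 53, B 38. Eliminate C.
Round 3: E 37, A 53, B 52. Eliminate E.
Round 4: A 53, B 89. B has a majority.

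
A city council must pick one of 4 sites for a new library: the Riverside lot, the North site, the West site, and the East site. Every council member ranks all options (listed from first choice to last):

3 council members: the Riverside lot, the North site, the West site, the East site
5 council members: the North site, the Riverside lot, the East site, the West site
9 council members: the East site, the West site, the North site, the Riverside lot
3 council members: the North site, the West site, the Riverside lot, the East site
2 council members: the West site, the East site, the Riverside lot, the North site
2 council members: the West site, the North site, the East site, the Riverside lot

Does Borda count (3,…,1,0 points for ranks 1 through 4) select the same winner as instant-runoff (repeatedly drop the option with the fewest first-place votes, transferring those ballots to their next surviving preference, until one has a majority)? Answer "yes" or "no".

yes

Borda — scores: the Riverside lot 24, the North site 43, the West site 39, the East site 38. Winner: the North site.
Instant-runoff — R1 the Riverside lot 3, the North site 8, the West site 4, the East site 9 (the Riverside lot out); R2 the North site 11, the West site 4, the East site 9 (the West site out); R3 the North site 13, the East site 11 (the North site winner). Winner: the North site.
The two methods agree.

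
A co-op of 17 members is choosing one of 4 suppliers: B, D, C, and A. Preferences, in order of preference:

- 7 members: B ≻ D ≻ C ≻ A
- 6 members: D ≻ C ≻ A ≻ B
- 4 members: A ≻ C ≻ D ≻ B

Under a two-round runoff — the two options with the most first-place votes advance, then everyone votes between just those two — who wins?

Round 1 first-place votes: B 7, D 6, C 0, A 4.
B and D advance.
Runoff: B is preferred to D by 7 voters; D by 10.
D wins the runoff.

D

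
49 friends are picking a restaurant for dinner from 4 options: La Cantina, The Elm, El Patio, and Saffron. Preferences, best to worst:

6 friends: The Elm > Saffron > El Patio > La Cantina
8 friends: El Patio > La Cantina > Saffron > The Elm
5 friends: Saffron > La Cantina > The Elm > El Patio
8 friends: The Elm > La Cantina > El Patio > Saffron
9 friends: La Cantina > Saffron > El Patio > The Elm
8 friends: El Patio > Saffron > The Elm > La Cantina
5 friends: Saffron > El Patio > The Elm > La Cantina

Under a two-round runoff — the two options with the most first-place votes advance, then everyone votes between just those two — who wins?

El Patio

Round 1 first-place votes: La Cantina 9, The Elm 14, El Patio 16, Saffron 10.
El Patio and The Elm advance.
Runoff: El Patio is preferred to The Elm by 30 voters; The Elm by 19.
El Patio wins the runoff.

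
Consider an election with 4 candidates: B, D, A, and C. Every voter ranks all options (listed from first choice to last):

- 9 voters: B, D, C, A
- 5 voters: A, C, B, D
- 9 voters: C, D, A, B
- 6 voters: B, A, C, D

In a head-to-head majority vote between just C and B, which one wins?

B

Voters preferring C to B: 14; preferring B to C: 15.
B wins the head-to-head.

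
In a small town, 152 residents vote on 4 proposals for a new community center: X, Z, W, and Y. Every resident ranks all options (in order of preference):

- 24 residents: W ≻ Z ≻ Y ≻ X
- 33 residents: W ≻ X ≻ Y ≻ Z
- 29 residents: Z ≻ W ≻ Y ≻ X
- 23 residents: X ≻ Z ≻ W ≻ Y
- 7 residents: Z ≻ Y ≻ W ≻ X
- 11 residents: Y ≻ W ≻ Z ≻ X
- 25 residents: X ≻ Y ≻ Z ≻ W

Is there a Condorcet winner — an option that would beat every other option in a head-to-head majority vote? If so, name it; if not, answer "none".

none

Checking pairwise contests:
W beats X 104–48.
X beats Z 81–71.
Z beats W 84–68.
X beats Y 81–71.
Every option loses at least one head-to-head, so there is no Condorcet winner.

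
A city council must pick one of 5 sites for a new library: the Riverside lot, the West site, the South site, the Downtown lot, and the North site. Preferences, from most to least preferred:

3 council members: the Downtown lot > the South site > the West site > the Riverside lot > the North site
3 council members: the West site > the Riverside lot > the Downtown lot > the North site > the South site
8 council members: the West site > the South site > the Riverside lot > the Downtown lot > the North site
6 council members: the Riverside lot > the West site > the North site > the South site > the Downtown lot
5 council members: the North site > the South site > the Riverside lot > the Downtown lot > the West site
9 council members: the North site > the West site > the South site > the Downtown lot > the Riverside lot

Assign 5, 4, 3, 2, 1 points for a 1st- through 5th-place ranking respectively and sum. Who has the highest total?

the West site

the Riverside lot: 3·2 + 3·4 + 8·3 + 6·5 + 5·3 + 9·1 = 96
the West site: 3·3 + 3·5 + 8·5 + 6·4 + 5·1 + 9·4 = 129
the South site: 3·4 + 3·1 + 8·4 + 6·2 + 5·4 + 9·3 = 106
the Downtown lot: 3·5 + 3·3 + 8·2 + 6·1 + 5·2 + 9·2 = 74
the North site: 3·1 + 3·2 + 8·1 + 6·3 + 5·5 + 9·5 = 105
the West site has the highest Borda score (129).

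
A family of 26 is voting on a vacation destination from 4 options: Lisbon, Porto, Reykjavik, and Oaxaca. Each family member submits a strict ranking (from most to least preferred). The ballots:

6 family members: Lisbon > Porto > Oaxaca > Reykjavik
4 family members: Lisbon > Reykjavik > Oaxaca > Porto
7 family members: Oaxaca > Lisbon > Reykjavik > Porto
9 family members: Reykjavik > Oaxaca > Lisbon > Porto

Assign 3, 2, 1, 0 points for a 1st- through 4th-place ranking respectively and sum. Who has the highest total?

Lisbon: 6·3 + 4·3 + 7·2 + 9·1 = 53
Porto: 6·2 + 4·0 + 7·0 + 9·0 = 12
Reykjavik: 6·0 + 4·2 + 7·1 + 9·3 = 42
Oaxaca: 6·1 + 4·1 + 7·3 + 9·2 = 49
Lisbon has the highest Borda score (53).

Lisbon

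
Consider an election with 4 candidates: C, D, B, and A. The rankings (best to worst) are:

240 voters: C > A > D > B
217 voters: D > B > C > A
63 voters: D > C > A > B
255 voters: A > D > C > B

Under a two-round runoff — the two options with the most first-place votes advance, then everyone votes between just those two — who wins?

Round 1 first-place votes: C 240, D 280, B 0, A 255.
D and A advance.
Runoff: D is preferred to A by 280 voters; A by 495.
A wins the runoff.

A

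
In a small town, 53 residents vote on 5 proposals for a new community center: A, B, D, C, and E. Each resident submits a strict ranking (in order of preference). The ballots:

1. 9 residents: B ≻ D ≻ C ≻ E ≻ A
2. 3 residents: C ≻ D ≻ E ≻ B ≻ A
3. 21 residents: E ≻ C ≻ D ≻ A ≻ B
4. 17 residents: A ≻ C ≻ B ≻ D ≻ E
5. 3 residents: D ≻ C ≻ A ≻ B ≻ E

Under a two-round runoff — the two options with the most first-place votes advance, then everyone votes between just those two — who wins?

Round 1 first-place votes: A 17, B 9, D 3, C 3, E 21.
E and A advance.
Runoff: E is preferred to A by 33 voters; A by 20.
E wins the runoff.

E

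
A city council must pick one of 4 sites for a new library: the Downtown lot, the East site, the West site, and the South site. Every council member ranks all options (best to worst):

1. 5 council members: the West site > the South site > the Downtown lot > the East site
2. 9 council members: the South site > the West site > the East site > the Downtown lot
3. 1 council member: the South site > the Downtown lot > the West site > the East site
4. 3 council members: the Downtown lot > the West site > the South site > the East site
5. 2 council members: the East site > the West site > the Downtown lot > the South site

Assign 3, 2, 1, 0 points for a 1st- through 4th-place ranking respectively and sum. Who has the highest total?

the Downtown lot: 5·1 + 9·0 + 1·2 + 3·3 + 2·1 = 18
the East site: 5·0 + 9·1 + 1·0 + 3·0 + 2·3 = 15
the West site: 5·3 + 9·2 + 1·1 + 3·2 + 2·2 = 44
the South site: 5·2 + 9·3 + 1·3 + 3·1 + 2·0 = 43
the West site has the highest Borda score (44).

the West site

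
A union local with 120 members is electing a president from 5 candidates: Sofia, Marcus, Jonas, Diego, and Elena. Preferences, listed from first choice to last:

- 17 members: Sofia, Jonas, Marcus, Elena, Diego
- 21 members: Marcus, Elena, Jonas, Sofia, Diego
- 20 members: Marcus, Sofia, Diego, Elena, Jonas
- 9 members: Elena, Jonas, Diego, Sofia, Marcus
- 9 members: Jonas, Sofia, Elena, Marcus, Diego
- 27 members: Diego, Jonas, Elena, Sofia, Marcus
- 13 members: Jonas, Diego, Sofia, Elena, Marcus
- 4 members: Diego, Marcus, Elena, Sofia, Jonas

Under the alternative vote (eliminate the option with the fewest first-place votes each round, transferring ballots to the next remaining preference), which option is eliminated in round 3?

Round 1: Sofia 17, Marcus 41, Jonas 22, Diego 31, Elena 9. Eliminate Elena.
Round 2: Sofia 17, Marcus 41, Jonas 31, Diego 31. Eliminate Sofia.
Round 3: Marcus 41, Jonas 48, Diego 31. Eliminate Diego.

Diego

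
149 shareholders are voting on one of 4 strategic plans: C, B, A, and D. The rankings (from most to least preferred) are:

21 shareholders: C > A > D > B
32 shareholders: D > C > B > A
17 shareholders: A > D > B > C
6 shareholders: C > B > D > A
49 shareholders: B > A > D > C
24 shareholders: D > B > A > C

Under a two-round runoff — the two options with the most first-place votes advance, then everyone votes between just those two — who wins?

Round 1 first-place votes: C 27, B 49, A 17, D 56.
D and B advance.
Runoff: D is preferred to B by 94 voters; B by 55.
D wins the runoff.

D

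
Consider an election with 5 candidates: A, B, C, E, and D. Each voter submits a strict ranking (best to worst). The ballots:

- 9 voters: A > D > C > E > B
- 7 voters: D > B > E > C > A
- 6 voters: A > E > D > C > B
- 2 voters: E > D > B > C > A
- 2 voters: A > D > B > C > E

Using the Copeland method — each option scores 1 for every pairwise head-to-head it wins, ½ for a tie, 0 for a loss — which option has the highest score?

A

A: beats B, C, E, and D → score 4.
B: loses to A, C, E, and D → score 0.
C: beats B; loses to A, E, and D → score 1.
E: beats B and C; loses to A and D → score 2.
D: beats B, C, and E; loses to A → score 3.
A has the best pairwise record.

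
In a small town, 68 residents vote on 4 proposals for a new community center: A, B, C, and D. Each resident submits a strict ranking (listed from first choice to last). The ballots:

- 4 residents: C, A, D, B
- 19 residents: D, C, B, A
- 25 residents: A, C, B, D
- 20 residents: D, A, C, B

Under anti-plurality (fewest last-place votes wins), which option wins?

Last-place votes: A 19, B 24, C 0, D 25.
C is ranked last by the fewest voters, so C wins.

C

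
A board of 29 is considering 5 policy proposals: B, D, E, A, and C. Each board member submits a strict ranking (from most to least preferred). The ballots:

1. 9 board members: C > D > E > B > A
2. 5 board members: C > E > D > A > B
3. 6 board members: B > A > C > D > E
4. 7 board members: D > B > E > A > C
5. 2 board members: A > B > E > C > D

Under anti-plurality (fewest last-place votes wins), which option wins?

Last-place votes: B 5, D 2, E 6, A 9, C 7.
D is ranked last by the fewest voters, so D wins.

D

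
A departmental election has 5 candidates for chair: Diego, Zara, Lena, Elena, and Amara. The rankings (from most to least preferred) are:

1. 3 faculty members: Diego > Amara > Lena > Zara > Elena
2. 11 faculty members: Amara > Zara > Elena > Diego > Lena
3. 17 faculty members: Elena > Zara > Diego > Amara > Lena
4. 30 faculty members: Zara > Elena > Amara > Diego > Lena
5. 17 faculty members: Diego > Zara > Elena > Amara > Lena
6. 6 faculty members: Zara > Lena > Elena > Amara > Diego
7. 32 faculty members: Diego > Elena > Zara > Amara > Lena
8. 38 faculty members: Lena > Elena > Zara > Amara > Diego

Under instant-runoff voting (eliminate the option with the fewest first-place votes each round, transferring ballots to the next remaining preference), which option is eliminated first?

Round 1: Diego 52, Zara 36, Lena 38, Elena 17, Amara 11. Eliminate Amara.

Amara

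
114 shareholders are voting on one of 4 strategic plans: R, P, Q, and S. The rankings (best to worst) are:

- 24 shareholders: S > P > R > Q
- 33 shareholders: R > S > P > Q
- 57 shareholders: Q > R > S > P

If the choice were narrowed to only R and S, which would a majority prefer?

Voters preferring R to S: 90; preferring S to R: 24.
R wins the head-to-head.

R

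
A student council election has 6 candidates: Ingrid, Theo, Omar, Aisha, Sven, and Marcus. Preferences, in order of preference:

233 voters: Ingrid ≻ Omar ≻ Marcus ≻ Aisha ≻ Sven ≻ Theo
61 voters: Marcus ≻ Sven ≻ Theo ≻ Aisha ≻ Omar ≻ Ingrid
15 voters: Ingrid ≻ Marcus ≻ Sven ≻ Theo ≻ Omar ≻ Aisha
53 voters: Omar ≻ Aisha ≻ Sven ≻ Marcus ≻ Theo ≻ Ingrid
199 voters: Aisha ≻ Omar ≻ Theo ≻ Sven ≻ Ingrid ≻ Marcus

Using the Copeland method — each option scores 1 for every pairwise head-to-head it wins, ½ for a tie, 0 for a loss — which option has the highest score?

Ingrid: beats Marcus; loses to Theo, Omar, Aisha, and Sven → score 1.
Theo: beats Ingrid; loses to Omar, Aisha, Sven, and Marcus → score 1.
Omar: beats Ingrid, Theo, Aisha, Sven, and Marcus → score 5.
Aisha: beats Ingrid, Theo, and Sven; loses to Omar and Marcus → score 3.
Sven: beats Ingrid and Theo; loses to Omar, Aisha, and Marcus → score 2.
Marcus: beats Theo, Aisha, and Sven; loses to Ingrid and Omar → score 3.
Omar has the best pairwise record.

Omar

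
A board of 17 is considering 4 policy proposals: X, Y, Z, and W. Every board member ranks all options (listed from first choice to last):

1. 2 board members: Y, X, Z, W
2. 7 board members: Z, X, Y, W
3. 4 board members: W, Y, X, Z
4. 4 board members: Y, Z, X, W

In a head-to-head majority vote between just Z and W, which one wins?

Voters preferring Z to W: 13; preferring W to Z: 4.
Z wins the head-to-head.

Z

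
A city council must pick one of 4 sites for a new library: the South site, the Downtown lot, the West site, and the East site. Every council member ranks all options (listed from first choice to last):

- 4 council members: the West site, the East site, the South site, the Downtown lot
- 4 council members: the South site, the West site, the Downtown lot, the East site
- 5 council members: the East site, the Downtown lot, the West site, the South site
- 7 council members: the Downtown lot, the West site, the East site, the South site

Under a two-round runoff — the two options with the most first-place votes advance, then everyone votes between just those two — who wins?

Round 1 first-place votes: the South site 4, the Downtown lot 7, the West site 4, the East site 5.
the Downtown lot and the East site advance.
Runoff: the Downtown lot is preferred to the East site by 11 voters; the East site by 9.
the Downtown lot wins the runoff.

the Downtown lot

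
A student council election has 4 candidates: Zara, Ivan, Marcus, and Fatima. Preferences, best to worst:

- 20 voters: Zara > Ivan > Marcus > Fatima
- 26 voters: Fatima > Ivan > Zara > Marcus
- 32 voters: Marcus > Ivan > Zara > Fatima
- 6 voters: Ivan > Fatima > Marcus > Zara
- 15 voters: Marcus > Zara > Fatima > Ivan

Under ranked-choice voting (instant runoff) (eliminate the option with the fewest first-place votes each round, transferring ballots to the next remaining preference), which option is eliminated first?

Ivan

Round 1: Zara 20, Ivan 6, Marcus 47, Fatima 26. Eliminate Ivan.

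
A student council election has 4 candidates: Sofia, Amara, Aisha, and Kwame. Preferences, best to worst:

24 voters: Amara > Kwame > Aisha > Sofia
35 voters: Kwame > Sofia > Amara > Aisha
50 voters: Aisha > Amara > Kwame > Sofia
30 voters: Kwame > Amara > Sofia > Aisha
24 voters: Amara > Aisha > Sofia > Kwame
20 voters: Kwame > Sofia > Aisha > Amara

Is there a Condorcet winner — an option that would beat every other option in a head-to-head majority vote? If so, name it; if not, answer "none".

Amara

Amara vs Sofia: 128–55 for Amara.
Amara vs Aisha: 113–70 for Amara.
Amara vs Kwame: 98–85 for Amara.
Amara beats every other option head-to-head.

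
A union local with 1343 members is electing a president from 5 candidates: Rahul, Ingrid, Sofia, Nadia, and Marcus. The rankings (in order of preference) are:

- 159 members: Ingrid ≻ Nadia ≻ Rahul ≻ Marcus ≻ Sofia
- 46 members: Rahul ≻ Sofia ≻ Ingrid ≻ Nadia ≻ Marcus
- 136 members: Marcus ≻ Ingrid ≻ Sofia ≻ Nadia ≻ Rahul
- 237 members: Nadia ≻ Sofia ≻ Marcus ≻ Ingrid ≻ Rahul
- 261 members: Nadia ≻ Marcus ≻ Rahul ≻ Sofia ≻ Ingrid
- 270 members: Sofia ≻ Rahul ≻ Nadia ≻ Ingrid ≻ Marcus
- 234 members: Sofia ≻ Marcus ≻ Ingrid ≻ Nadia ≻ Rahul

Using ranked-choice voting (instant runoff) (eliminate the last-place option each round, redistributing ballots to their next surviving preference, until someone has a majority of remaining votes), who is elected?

Sofia

Round 1: Rahul 46, Ingrid 159, Sofia 504, Nadia 498, Marcus 136. Eliminate Rahul.
Round 2: Ingrid 159, Sofia 550, Nadia 498, Marcus 136. Eliminate Marcus.
Round 3: Ingrid 295, Sofia 550, Nadia 498. Eliminate Ingrid.
Round 4: Sofia 686, Nadia 657. Sofia has a majority.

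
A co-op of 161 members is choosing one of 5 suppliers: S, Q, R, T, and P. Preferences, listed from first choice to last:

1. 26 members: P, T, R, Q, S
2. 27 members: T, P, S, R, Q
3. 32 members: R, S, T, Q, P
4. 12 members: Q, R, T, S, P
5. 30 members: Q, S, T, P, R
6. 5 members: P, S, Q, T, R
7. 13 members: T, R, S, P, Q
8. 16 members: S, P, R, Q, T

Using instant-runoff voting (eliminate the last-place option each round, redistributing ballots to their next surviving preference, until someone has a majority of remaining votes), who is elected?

T

Round 1: S 16, Q 42, R 32, T 40, P 31. Eliminate S.
Round 2: Q 42, R 32, T 40, P 47. Eliminate R.
Round 3: Q 42, T 72, P 47. Eliminate Q.
Round 4: T 114, P 47. T has a majority.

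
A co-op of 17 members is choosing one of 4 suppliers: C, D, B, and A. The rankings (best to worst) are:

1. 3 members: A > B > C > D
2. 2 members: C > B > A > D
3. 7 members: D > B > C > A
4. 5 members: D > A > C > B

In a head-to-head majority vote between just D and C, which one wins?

Voters preferring D to C: 12; preferring C to D: 5.
D wins the head-to-head.

D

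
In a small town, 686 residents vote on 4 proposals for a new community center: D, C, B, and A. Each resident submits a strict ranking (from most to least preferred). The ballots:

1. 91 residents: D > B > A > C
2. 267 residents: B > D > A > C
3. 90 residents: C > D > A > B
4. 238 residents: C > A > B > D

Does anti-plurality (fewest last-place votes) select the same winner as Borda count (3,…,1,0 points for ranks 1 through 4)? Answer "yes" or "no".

no

Anti-plurality — last-place votes: D 238, C 358, B 90, A 0. Winner: A.
Borda — scores: D 987, C 984, B 1221, A 924. Winner: B.
The two methods disagree.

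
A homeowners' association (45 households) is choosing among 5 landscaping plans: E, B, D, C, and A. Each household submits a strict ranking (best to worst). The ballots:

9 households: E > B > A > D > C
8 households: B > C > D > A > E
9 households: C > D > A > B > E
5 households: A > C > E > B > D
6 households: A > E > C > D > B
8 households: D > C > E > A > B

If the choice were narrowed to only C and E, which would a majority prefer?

C

Voters preferring C to E: 30; preferring E to C: 15.
C wins the head-to-head.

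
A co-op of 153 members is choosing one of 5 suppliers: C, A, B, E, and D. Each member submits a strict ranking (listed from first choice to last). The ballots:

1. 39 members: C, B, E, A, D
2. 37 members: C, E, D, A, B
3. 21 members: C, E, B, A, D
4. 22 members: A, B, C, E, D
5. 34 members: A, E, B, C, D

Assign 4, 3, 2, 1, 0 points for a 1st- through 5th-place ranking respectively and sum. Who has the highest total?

C: 39·4 + 37·4 + 21·4 + 22·2 + 34·1 = 466
A: 39·1 + 37·1 + 21·1 + 22·4 + 34·4 = 321
B: 39·3 + 37·0 + 21·2 + 22·3 + 34·2 = 293
E: 39·2 + 37·3 + 21·3 + 22·1 + 34·3 = 376
D: 39·0 + 37·2 + 21·0 + 22·0 + 34·0 = 74
C has the highest Borda score (466).

C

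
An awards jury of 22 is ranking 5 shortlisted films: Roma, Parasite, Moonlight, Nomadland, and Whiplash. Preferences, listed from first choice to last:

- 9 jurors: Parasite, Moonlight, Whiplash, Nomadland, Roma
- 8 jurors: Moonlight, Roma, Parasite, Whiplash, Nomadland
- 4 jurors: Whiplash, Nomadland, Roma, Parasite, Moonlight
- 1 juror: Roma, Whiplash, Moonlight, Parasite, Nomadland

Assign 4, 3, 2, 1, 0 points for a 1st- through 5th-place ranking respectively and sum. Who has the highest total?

Roma: 9·0 + 8·3 + 4·2 + 1·4 = 36
Parasite: 9·4 + 8·2 + 4·1 + 1·1 = 57
Moonlight: 9·3 + 8·4 + 4·0 + 1·2 = 61
Nomadland: 9·1 + 8·0 + 4·3 + 1·0 = 21
Whiplash: 9·2 + 8·1 + 4·4 + 1·3 = 45
Moonlight has the highest Borda score (61).

Moonlight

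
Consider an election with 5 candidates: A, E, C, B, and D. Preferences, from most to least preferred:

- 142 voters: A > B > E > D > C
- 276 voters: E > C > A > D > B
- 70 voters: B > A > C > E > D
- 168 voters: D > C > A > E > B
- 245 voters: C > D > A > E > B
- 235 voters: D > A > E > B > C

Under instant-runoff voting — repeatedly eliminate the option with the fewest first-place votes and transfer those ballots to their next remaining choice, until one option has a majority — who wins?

Round 1: A 142, E 276, C 245, B 70, D 403. Eliminate B.
Round 2: A 212, E 276, C 245, D 403. Eliminate A.
Round 3: E 418, C 315, D 403. Eliminate C.
Round 4: E 488, D 648. D has a majority.

D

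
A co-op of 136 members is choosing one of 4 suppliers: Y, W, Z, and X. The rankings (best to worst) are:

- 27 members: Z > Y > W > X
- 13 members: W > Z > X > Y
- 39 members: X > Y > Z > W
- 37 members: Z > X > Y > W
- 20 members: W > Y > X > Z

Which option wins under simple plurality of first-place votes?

Z

First-place votes: Y 0, W 33, Z 64, X 39.
Z has the most first-place votes.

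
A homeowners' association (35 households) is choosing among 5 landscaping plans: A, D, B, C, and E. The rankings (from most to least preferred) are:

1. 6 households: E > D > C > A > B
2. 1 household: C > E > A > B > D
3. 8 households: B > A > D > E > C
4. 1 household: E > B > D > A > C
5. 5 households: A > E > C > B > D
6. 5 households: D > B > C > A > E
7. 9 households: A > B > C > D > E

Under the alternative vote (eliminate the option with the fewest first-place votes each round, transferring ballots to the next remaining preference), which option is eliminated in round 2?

D

Round 1: A 14, D 5, B 8, C 1, E 7. Eliminate C.
Round 2: A 14, D 5, B 8, E 8. Eliminate D.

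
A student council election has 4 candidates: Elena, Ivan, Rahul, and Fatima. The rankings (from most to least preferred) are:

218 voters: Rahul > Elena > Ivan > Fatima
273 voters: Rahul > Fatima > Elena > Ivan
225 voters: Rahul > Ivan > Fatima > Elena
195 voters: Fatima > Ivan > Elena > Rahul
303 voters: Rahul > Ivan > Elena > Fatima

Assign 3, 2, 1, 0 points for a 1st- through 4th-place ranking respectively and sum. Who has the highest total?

Elena: 218·2 + 273·1 + 225·0 + 195·1 + 303·1 = 1207
Ivan: 218·1 + 273·0 + 225·2 + 195·2 + 303·2 = 1664
Rahul: 218·3 + 273·3 + 225·3 + 195·0 + 303·3 = 3057
Fatima: 218·0 + 273·2 + 225·1 + 195·3 + 303·0 = 1356
Rahul has the highest Borda score (3057).

Rahul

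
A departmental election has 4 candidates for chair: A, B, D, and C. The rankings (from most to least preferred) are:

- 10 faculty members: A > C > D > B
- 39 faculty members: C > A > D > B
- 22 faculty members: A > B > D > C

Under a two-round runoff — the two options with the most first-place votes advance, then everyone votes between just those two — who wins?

Round 1 first-place votes: A 32, B 0, D 0, C 39.
C and A advance.
Runoff: C is preferred to A by 39 voters; A by 32.
C wins the runoff.

C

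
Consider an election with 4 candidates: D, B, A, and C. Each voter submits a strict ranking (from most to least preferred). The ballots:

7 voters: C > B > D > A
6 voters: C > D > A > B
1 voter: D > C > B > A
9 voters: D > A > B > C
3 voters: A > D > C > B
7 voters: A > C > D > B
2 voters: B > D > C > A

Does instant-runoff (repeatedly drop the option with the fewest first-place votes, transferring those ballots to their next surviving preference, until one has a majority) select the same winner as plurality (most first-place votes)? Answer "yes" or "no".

yes

Instant-runoff — R1 D 10, B 2, A 10, C 13 (B out); R2 D 12, A 10, C 13 (A out); R3 D 15, C 20 (C winner). Winner: C.
Plurality — first-place votes: D 10, B 2, A 10, C 13. Winner: C.
The two methods agree.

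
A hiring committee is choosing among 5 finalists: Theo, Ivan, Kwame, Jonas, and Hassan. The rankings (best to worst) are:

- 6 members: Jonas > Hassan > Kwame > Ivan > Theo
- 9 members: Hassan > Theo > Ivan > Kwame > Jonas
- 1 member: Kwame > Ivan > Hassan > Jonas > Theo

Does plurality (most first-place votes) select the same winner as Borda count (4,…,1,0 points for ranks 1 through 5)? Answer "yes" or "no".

Plurality — first-place votes: Theo 0, Ivan 0, Kwame 1, Jonas 6, Hassan 9. Winner: Hassan.
Borda — scores: Theo 27, Ivan 27, Kwame 25, Jonas 25, Hassan 56. Winner: Hassan.
The two methods agree.

yes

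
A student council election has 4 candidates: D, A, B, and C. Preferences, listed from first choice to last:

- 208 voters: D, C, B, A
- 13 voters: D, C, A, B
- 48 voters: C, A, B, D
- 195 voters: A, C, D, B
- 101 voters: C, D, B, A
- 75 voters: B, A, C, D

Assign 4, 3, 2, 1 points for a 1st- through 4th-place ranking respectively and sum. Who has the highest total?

C

D: 208·4 + 13·4 + 48·1 + 195·2 + 101·3 + 75·1 = 1700
A: 208·1 + 13·2 + 48·3 + 195·4 + 101·1 + 75·3 = 1484
B: 208·2 + 13·1 + 48·2 + 195·1 + 101·2 + 75·4 = 1222
C: 208·3 + 13·3 + 48·4 + 195·3 + 101·4 + 75·2 = 1994
C has the highest Borda score (1994).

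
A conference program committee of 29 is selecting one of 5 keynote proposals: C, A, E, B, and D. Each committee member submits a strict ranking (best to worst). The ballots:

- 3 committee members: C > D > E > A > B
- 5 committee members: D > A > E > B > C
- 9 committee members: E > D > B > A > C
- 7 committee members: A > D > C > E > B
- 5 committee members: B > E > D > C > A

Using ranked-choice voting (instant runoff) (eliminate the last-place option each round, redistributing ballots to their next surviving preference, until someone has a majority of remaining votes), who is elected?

Round 1: C 3, A 7, E 9, B 5, D 5. Eliminate C.
Round 2: A 7, E 9, B 5, D 8. Eliminate B.
Round 3: A 7, E 14, D 8. Eliminate A.
Round 4: E 14, D 15. D has a majority.

D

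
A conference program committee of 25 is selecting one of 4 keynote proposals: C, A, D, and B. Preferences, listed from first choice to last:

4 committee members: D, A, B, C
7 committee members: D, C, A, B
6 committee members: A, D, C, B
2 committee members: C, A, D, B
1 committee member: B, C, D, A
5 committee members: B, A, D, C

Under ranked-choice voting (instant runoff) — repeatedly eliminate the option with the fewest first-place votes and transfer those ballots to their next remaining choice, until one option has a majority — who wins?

A

Round 1: C 2, A 6, D 11, B 6. Eliminate C.
Round 2: A 8, D 11, B 6. Eliminate B.
Round 3: A 13, D 12. A has a majority.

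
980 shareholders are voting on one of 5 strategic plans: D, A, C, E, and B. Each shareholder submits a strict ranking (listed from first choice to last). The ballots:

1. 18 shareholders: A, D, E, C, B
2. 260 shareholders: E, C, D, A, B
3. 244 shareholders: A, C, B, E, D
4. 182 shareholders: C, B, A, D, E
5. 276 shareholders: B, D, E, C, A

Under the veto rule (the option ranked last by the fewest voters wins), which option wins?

C

Last-place votes: D 244, A 276, C 0, E 182, B 278.
C is ranked last by the fewest voters, so C wins.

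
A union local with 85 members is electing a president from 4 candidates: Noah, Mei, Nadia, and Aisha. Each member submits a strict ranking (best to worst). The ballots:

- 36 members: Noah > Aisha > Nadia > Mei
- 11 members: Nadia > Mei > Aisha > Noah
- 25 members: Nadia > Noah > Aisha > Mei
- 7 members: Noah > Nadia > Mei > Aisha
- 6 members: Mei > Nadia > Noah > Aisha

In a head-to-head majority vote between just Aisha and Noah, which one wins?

Voters preferring Aisha to Noah: 11; preferring Noah to Aisha: 74.
Noah wins the head-to-head.

Noah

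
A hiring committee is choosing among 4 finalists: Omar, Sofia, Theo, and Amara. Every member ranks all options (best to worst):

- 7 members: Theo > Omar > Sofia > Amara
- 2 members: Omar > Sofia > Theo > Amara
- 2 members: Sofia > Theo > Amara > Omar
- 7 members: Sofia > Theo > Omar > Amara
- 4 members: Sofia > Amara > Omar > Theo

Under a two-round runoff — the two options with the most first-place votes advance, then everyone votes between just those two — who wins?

Sofia

Round 1 first-place votes: Omar 2, Sofia 13, Theo 7, Amara 0.
Sofia and Theo advance.
Runoff: Sofia is preferred to Theo by 15 voters; Theo by 7.
Sofia wins the runoff.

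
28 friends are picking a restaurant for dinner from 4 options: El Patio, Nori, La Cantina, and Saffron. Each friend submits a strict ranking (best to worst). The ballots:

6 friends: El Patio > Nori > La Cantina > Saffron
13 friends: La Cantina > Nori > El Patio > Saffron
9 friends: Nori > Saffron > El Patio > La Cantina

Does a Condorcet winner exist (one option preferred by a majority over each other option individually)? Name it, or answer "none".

Nori

Nori vs El Patio: 22–6 for Nori.
Nori vs La Cantina: 15–13 for Nori.
Nori vs Saffron: 28–0 for Nori.
Nori beats every other option head-to-head.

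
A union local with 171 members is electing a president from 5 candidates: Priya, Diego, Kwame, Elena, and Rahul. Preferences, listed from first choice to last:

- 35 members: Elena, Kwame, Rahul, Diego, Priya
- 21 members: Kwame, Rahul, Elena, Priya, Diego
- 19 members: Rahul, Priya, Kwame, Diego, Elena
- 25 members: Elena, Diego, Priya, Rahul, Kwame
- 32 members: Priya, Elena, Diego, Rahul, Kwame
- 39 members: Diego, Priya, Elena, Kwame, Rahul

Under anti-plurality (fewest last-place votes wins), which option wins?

Elena

Last-place votes: Priya 35, Diego 21, Kwame 57, Elena 19, Rahul 39.
Elena is ranked last by the fewest voters, so Elena wins.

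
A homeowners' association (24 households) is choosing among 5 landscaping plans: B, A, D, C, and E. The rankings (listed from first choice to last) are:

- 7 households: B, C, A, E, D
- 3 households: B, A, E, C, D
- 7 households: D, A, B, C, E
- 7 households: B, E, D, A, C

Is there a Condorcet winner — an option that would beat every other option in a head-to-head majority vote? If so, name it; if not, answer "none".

B

B vs A: 17–7 for B.
B vs D: 17–7 for B.
B vs C: 24–0 for B.
B vs E: 24–0 for B.
B beats every other option head-to-head.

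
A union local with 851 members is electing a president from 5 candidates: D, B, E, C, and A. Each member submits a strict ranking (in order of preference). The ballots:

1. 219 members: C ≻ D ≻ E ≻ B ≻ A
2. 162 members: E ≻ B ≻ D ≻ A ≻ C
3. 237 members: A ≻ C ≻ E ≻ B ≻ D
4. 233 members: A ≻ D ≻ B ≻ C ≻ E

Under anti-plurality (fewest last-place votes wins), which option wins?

B

Last-place votes: D 237, B 0, E 233, C 162, A 219.
B is ranked last by the fewest voters, so B wins.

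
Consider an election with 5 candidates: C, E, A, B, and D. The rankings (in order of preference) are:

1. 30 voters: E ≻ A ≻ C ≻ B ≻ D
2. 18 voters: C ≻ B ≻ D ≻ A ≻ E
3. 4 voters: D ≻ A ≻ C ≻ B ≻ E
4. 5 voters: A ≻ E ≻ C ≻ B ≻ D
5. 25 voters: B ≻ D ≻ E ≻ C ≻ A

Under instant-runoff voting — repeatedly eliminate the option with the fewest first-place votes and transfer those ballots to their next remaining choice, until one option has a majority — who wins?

B

Round 1: C 18, E 30, A 5, B 25, D 4. Eliminate D.
Round 2: C 18, E 30, A 9, B 25. Eliminate A.
Round 3: C 22, E 35, B 25. Eliminate C.
Round 4: E 35, B 47. B has a majority.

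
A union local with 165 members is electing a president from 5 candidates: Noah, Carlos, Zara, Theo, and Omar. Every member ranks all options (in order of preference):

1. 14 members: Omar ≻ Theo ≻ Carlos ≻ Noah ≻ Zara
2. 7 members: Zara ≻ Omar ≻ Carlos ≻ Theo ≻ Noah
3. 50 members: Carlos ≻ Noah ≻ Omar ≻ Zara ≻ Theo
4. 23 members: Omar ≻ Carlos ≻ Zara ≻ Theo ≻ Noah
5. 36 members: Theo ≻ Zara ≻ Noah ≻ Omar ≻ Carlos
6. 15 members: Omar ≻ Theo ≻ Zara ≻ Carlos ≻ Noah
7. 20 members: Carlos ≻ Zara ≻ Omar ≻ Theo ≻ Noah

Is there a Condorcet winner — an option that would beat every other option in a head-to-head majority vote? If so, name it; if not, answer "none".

none

Checking pairwise contests:
Carlos beats Noah 129–36.
Omar beats Carlos 95–70.
Carlos beats Zara 107–58.
Carlos beats Theo 100–65.
Noah beats Omar 86–79.
Every option loses at least one head-to-head, so there is no Condorcet winner.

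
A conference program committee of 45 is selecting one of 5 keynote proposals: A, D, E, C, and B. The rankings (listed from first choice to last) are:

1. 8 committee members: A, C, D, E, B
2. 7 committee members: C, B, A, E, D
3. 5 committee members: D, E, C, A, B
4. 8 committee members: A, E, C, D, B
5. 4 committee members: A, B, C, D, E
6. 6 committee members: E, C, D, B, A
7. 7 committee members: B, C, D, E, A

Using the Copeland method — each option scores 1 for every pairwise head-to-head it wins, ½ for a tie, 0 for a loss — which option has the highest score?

C

A: beats D, E, and B; loses to C → score 3.
D: beats E and B; loses to A and C → score 2.
E: beats B; loses to A, D, and C → score 1.
C: beats A, D, E, and B → score 4.
B: loses to A, D, E, and C → score 0.
C has the best pairwise record.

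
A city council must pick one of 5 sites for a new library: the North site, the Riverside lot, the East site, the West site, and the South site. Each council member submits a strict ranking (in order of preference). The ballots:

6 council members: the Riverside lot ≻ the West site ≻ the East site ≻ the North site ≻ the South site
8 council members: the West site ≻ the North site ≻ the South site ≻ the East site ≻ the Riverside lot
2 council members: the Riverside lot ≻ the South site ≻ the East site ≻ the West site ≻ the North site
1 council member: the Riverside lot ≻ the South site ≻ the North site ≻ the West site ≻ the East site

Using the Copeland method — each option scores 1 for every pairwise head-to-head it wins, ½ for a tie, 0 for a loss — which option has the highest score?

the North site: beats the East site and the South site; loses to the Riverside lot and the West site → score 2.
the Riverside lot: beats the North site, the East site, the West site, and the South site → score 4.
the East site: loses to the North site, the Riverside lot, the West site, and the South site → score 0.
the West site: beats the North site, the East site, and the South site; loses to the Riverside lot → score 3.
the South site: beats the East site; loses to the North site, the Riverside lot, and the West site → score 1.
the Riverside lot has the best pairwise record.

the Riverside lot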